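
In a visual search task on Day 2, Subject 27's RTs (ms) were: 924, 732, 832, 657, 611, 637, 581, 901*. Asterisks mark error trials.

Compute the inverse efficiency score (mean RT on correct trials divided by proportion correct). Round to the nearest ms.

Correct trials (n=7): 924, 732, 832, 657, 611, 637, 581
Mean correct RT = 4974/7 = 710.5714 ms
Proportion correct = 7/8
IES = 710.5714 / (7/8) = 812.082 ms

812 ms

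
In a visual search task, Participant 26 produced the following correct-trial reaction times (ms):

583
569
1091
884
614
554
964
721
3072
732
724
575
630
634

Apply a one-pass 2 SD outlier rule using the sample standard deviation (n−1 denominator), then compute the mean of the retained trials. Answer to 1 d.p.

713.5 ms

n = 14, ΣRT = 12347, M = 881.929
Σ(x−M)² = 5505928.93; s = √(5505928.93/13) = 650.794
Cutoffs: 881.929 ± 2·650.794 → [-419.7, 2183.5]
Outside: 3072 → excluded.
Retained (n=13): Σ = 9275, mean = 9275/13 = 713.462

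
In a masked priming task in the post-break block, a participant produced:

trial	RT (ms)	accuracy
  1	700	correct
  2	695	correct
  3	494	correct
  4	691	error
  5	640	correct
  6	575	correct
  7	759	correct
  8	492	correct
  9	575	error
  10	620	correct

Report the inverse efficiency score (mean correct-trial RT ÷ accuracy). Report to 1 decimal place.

Correct trials (n=8): 700, 695, 494, 640, 575, 759, 492, 620
Mean correct RT = 4975/8 = 621.8750 ms
Proportion correct = 8/10
IES = 621.8750 / (8/10) = 777.344 ms

777.3 ms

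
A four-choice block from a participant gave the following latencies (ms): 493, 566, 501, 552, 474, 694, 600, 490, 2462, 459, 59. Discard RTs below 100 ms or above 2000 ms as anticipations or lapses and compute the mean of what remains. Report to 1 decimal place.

536.6 ms

Excluded: 59, 2462
Retained (n=9): Σ = 4829
Mean = 4829/9 = 536.5556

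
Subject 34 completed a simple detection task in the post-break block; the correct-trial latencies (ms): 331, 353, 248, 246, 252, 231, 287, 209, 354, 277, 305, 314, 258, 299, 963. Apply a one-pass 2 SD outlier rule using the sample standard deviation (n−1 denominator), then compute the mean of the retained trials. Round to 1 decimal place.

n = 15, ΣRT = 4927, M = 328.467
Σ(x−M)² = 457749.73; s = √(457749.73/14) = 180.821
Cutoffs: 328.467 ± 2·180.821 → [-33.2, 690.1]
Outside: 963 → excluded.
Retained (n=14): Σ = 3964, mean = 3964/14 = 283.143

283.1 ms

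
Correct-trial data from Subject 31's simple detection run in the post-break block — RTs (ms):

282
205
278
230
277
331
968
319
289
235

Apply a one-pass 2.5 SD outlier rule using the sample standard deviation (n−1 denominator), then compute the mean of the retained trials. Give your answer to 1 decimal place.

271.8 ms

n = 10, ΣRT = 3414, M = 341.400
Σ(x−M)² = 450014.40; s = √(450014.40/9) = 223.610
Cutoffs: 341.400 ± 2.5·223.610 → [-217.6, 900.4]
Outside: 968 → excluded.
Retained (n=9): Σ = 2446, mean = 2446/9 = 271.778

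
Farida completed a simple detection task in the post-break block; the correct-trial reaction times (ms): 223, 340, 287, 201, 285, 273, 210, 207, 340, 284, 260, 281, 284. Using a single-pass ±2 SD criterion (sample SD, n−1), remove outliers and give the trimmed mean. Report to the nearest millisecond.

267 ms

n = 13, ΣRT = 3475, M = 267.308
Σ(x−M)² = 25380.77; s = √(25380.77/12) = 45.990
Cutoffs: 267.308 ± 2·45.990 → [175.3, 359.3]
No RTs fall outside the cutoffs; all 13 retained. Mean = 3475/13 = 267.308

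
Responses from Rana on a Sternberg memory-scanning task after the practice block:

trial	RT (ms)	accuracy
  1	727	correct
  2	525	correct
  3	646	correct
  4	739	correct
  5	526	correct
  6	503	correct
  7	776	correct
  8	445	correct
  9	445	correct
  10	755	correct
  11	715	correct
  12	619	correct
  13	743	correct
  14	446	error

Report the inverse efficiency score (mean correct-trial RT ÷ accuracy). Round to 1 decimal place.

Correct trials (n=13): 727, 525, 646, 739, 526, 503, 776, 445, 445, 755, 715, 619, 743
Mean correct RT = 8164/13 = 628.0000 ms
Proportion correct = 13/14
IES = 628.0000 / (13/14) = 676.308 ms

676.3 ms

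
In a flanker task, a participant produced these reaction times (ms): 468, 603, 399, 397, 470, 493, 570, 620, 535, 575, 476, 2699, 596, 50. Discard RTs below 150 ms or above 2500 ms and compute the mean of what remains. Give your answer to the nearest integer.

Excluded: 50, 2699
Retained (n=12): Σ = 6202
Mean = 6202/12 = 516.8333

517 ms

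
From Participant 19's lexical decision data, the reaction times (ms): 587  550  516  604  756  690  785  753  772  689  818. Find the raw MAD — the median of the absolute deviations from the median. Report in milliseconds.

Sorted: 516, 550, 587, 604, 689, 690, 753, 756, 772, 785, 818 → median = 690
|x − 690|: 103, 140, 174, 86, 66, 0, 95, 63, 82, 1, 128
Sorted deviations: 0, 1, 63, 66, 82, 86, 95, 103, 128, 140, 174 → MAD = 86

86 ms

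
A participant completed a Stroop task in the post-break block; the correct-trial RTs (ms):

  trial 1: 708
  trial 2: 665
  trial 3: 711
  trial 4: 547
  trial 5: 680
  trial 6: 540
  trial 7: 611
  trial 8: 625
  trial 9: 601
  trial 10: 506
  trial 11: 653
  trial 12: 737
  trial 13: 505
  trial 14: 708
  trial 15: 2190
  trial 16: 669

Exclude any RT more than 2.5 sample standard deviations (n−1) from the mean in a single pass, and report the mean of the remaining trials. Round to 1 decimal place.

n = 16, ΣRT = 11656, M = 728.500
Σ(x−M)² = 2361534.00; s = √(2361534.00/15) = 396.782
Cutoffs: 728.500 ± 2.5·396.782 → [-263.5, 1720.5]
Outside: 2190 → excluded.
Retained (n=15): Σ = 9466, mean = 9466/15 = 631.067

631.1 ms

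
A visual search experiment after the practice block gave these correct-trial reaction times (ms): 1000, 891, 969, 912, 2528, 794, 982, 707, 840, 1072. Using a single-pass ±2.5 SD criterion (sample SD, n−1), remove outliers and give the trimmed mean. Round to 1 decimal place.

n = 10, ΣRT = 10695, M = 1069.500
Σ(x−M)² = 2466460.50; s = √(2466460.50/9) = 523.499
Cutoffs: 1069.500 ± 2.5·523.499 → [-239.2, 2378.2]
Outside: 2528 → excluded.
Retained (n=9): Σ = 8167, mean = 8167/9 = 907.444

907.4 ms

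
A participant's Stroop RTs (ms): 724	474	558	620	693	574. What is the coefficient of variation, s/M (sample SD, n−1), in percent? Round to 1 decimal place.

15.2%

n = 6, Σ = 3643, M = 607.1667
Σ(x−M)² = 42432.833; s = √(42432.833/5) = 92.1226
CV = 92.1226 / 607.1667 = 0.15173 = 15.173%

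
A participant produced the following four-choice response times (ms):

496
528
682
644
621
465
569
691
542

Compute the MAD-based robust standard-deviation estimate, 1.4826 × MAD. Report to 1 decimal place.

Sorted: 465, 496, 528, 542, 569, 621, 644, 682, 691 → median = 569
|x − 569| sorted: 0, 27, 41, 52, 73, 75, 104, 113, 122 → MAD = 73
Robust SD ≈ 1.4826 × 73 = 108.230

108.2 ms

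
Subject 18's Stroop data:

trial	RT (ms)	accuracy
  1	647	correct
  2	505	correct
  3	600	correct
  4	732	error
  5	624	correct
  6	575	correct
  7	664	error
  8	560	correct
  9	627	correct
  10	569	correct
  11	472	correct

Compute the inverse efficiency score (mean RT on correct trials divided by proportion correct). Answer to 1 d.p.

Correct trials (n=9): 647, 505, 600, 624, 575, 560, 627, 569, 472
Mean correct RT = 5179/9 = 575.4444 ms
Proportion correct = 9/11
IES = 575.4444 / (9/11) = 703.321 ms

703.3 ms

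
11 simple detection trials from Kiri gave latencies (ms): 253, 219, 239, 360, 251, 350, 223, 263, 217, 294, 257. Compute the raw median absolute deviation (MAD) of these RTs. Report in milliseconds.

30 ms

Sorted: 217, 219, 223, 239, 251, 253, 257, 263, 294, 350, 360 → median = 253
|x − 253|: 0, 34, 14, 107, 2, 97, 30, 10, 36, 41, 4
Sorted deviations: 0, 2, 4, 10, 14, 30, 34, 36, 41, 97, 107 → MAD = 30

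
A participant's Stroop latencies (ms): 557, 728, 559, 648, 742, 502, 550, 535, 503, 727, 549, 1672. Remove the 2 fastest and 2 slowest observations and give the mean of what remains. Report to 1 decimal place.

Sorted: 502, 503, 535, 549, 550, 557, 559, 648, 727, 728, 742, 1672
Drop lowest 2 (502, 503) and highest 2 (742, 1672)
Remaining (n=8): Σ = 4853, mean = 4853/8 = 606.625

606.6 ms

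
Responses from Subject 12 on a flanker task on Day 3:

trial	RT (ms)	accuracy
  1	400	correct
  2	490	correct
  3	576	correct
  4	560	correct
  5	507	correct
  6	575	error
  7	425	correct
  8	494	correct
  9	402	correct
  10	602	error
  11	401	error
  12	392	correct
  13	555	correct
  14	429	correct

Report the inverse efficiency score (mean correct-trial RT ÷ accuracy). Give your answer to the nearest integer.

605 ms

Correct trials (n=11): 400, 490, 576, 560, 507, 425, 494, 402, 392, 555, 429
Mean correct RT = 5230/11 = 475.4545 ms
Proportion correct = 11/14
IES = 475.4545 / (11/14) = 605.124 ms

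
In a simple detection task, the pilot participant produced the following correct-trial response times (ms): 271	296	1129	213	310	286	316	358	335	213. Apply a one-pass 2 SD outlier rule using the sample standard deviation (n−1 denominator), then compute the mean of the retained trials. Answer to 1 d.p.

n = 10, ΣRT = 3727, M = 372.700
Σ(x−M)² = 655524.10; s = √(655524.10/9) = 269.881
Cutoffs: 372.700 ± 2·269.881 → [-167.1, 912.5]
Outside: 1129 → excluded.
Retained (n=9): Σ = 2598, mean = 2598/9 = 288.667

288.7 ms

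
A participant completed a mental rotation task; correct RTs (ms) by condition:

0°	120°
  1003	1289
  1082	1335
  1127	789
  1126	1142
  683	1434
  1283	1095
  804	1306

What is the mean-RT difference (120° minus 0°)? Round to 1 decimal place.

M(0°) = 7108/7 = 1015.429
M(120°) = 8390/7 = 1198.571
Difference = 1198.571 − 1015.429 = 183.143 ms

183.1 ms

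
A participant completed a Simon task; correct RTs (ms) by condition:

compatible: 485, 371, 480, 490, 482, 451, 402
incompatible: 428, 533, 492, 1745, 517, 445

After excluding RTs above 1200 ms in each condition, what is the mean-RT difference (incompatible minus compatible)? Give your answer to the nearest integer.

31 ms

incompatible: exclude 1745
M(compatible) = 3161/7 = 451.571
M(incompatible) = 2415/5 = 483.000
Difference = 483.000 − 451.571 = 31.429 ms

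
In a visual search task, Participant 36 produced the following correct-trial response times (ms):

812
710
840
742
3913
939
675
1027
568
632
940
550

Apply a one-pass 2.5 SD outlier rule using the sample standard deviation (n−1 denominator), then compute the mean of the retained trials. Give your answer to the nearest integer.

n = 12, ΣRT = 12348, M = 1029.000
Σ(x−M)² = 9325308.00; s = √(9325308.00/11) = 920.736
Cutoffs: 1029.000 ± 2.5·920.736 → [-1272.8, 3330.8]
Outside: 3913 → excluded.
Retained (n=11): Σ = 8435, mean = 8435/11 = 766.818

767 ms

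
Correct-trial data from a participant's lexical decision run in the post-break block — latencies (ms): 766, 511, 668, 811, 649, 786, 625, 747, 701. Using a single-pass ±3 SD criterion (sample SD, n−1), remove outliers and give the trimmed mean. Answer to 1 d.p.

696.0 ms

n = 9, ΣRT = 6264, M = 696.000
Σ(x−M)² = 71110.00; s = √(71110.00/8) = 94.280
Cutoffs: 696.000 ± 3·94.280 → [413.2, 978.8]
No RTs fall outside the cutoffs; all 9 retained. Mean = 6264/9 = 696.000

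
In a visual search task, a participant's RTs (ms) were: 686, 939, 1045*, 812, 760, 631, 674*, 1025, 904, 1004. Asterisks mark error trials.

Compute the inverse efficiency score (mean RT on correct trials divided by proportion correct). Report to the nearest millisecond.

1056 ms

Correct trials (n=8): 686, 939, 812, 760, 631, 1025, 904, 1004
Mean correct RT = 6761/8 = 845.1250 ms
Proportion correct = 8/10
IES = 845.1250 / (8/10) = 1056.406 ms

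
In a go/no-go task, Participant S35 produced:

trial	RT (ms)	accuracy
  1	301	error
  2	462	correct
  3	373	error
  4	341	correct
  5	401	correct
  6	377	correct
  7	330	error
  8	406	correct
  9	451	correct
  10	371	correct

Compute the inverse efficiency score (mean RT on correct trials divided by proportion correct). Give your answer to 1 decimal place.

Correct trials (n=7): 462, 341, 401, 377, 406, 451, 371
Mean correct RT = 2809/7 = 401.2857 ms
Proportion correct = 7/10
IES = 401.2857 / (7/10) = 573.265 ms

573.3 ms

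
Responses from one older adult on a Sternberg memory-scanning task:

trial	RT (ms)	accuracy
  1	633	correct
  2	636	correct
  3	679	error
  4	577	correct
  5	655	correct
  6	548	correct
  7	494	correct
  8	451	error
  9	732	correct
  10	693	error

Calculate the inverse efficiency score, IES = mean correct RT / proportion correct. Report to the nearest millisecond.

Correct trials (n=7): 633, 636, 577, 655, 548, 494, 732
Mean correct RT = 4275/7 = 610.7143 ms
Proportion correct = 7/10
IES = 610.7143 / (7/10) = 872.449 ms

872 ms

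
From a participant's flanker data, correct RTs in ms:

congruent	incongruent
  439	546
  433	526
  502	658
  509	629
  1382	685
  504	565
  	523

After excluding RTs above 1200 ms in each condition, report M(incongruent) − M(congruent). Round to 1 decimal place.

112.9 ms

congruent: exclude 1382
M(congruent) = 2387/5 = 477.400
M(incongruent) = 4132/7 = 590.286
Difference = 590.286 − 477.400 = 112.886 ms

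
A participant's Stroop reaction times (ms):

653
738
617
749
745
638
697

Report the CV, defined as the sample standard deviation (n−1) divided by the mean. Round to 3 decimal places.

0.080

n = 7, Σ = 4837, M = 691.0000
Σ(x−M)² = 18254.000; s = √(18254.000/6) = 55.1574
CV = 55.1574 / 691.0000 = 0.07982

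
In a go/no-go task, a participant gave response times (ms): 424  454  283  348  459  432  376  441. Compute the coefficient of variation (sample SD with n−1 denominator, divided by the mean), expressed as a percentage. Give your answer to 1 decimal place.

n = 8, Σ = 3217, M = 402.1250
Σ(x−M)² = 26610.875; s = √(26610.875/7) = 61.6567
CV = 61.6567 / 402.1250 = 0.15333 = 15.333%

15.3%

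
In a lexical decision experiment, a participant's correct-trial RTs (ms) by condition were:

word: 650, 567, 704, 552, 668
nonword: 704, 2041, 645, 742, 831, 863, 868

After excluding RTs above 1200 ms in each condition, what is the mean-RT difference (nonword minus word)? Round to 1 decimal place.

nonword: exclude 2041
M(word) = 3141/5 = 628.200
M(nonword) = 4653/6 = 775.500
Difference = 775.500 − 628.200 = 147.300 ms

147.3 ms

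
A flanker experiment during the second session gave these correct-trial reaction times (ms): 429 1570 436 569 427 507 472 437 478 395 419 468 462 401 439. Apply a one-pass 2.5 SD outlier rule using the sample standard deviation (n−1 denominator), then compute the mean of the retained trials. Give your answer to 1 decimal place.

452.8 ms

n = 15, ΣRT = 7909, M = 527.267
Σ(x−M)² = 1191836.93; s = √(1191836.93/14) = 291.773
Cutoffs: 527.267 ± 2.5·291.773 → [-202.2, 1256.7]
Outside: 1570 → excluded.
Retained (n=14): Σ = 6339, mean = 6339/14 = 452.786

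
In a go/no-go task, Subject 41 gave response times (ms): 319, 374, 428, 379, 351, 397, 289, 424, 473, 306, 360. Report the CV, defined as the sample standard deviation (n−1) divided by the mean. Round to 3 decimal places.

n = 11, Σ = 4100, M = 372.7273
Σ(x−M)² = 31352.182; s = √(31352.182/10) = 55.9930
CV = 55.9930 / 372.7273 = 0.15023

0.150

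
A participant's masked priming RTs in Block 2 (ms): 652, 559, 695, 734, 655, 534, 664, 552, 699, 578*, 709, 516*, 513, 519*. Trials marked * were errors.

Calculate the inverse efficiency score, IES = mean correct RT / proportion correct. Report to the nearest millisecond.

806 ms

Correct trials (n=11): 652, 559, 695, 734, 655, 534, 664, 552, 699, 709, 513
Mean correct RT = 6966/11 = 633.2727 ms
Proportion correct = 11/14
IES = 633.2727 / (11/14) = 805.983 ms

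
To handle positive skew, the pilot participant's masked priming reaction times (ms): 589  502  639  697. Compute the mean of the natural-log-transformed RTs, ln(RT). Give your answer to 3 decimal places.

ln(RT): 6.3784, 6.2186, 6.4599, 6.5468
Σ ln(RT) = 25.6037
Mean = 25.6037/4 = 6.40093

6.401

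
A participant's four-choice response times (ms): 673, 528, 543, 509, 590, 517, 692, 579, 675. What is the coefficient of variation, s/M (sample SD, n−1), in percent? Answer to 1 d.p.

n = 9, Σ = 5306, M = 589.5556
Σ(x−M)² = 42580.222; s = √(42580.222/8) = 72.9557
CV = 72.9557 / 589.5556 = 0.12375 = 12.375%

12.4%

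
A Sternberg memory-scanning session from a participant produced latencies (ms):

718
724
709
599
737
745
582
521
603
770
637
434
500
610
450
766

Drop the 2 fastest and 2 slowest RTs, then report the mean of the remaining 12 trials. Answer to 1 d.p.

Sorted: 434, 450, 500, 521, 582, 599, 603, 610, 637, 709, 718, 724, 737, 745, 766, 770
Drop lowest 2 (434, 450) and highest 2 (766, 770)
Remaining (n=12): Σ = 7685, mean = 7685/12 = 640.417

640.4 ms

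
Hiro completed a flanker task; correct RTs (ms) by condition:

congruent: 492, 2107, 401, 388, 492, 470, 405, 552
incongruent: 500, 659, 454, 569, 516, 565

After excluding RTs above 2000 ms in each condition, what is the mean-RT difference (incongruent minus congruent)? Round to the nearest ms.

congruent: exclude 2107
M(congruent) = 3200/7 = 457.143
M(incongruent) = 3263/6 = 543.833
Difference = 543.833 − 457.143 = 86.690 ms

87 ms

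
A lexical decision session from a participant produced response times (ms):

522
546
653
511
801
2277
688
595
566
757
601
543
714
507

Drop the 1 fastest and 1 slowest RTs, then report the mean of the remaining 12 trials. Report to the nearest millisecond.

625 ms

Sorted: 507, 511, 522, 543, 546, 566, 595, 601, 653, 688, 714, 757, 801, 2277
Drop lowest 1 (507) and highest 1 (2277)
Remaining (n=12): Σ = 7497, mean = 7497/12 = 624.750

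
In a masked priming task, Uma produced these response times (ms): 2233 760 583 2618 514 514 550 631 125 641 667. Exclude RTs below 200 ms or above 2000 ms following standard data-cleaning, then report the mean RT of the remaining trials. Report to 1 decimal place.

Excluded: 125, 2233, 2618
Retained (n=8): Σ = 4860
Mean = 4860/8 = 607.5000

607.5 ms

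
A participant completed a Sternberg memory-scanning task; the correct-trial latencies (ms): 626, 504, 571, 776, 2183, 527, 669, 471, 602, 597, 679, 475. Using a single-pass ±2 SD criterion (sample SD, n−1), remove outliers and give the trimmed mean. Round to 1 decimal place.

590.6 ms

n = 12, ΣRT = 8680, M = 723.333
Σ(x−M)² = 2413674.67; s = √(2413674.67/11) = 468.428
Cutoffs: 723.333 ± 2·468.428 → [-213.5, 1660.2]
Outside: 2183 → excluded.
Retained (n=11): Σ = 6497, mean = 6497/11 = 590.636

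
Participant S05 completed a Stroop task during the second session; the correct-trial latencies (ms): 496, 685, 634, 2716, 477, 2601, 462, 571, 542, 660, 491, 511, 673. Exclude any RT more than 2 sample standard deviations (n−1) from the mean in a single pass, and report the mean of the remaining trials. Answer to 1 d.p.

n = 13, ΣRT = 11519, M = 886.077
Σ(x−M)² = 7503842.92; s = √(7503842.92/12) = 790.772
Cutoffs: 886.077 ± 2·790.772 → [-695.5, 2467.6]
Outside: 2601, 2716 → excluded.
Retained (n=11): Σ = 6202, mean = 6202/11 = 563.818

563.8 ms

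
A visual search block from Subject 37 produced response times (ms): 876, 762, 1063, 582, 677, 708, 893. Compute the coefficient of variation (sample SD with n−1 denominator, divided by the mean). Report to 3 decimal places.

n = 7, Σ = 5561, M = 794.4286
Σ(x−M)² = 155937.714; s = √(155937.714/6) = 161.2130
CV = 161.2130 / 794.4286 = 0.20293

0.203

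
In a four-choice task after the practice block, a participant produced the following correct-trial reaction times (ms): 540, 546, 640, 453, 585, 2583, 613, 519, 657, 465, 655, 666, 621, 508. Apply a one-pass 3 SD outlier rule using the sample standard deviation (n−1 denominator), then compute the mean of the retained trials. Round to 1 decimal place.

n = 14, ΣRT = 10051, M = 717.929
Σ(x−M)² = 3812028.93; s = √(3812028.93/13) = 541.510
Cutoffs: 717.929 ± 3·541.510 → [-906.6, 2342.5]
Outside: 2583 → excluded.
Retained (n=13): Σ = 7468, mean = 7468/13 = 574.462

574.5 ms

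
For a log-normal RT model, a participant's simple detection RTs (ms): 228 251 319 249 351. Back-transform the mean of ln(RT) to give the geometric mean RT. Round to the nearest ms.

276 ms

ln(RT): 5.4293, 5.5255, 5.7652, 5.5175, 5.8608
Mean ln(RT) = 28.0982/5 = 5.61965
Geometric mean = exp(5.61965) = 275.79 ms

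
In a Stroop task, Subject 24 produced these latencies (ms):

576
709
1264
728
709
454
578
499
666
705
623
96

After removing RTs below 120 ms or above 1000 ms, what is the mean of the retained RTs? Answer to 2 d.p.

Excluded: 96, 1264
Retained (n=10): Σ = 6247
Mean = 6247/10 = 624.7000

624.70 ms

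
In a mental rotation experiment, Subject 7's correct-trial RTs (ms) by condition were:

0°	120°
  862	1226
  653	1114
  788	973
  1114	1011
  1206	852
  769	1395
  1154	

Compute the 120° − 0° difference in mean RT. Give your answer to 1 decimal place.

160.0 ms

M(0°) = 6546/7 = 935.143
M(120°) = 6571/6 = 1095.167
Difference = 1095.167 − 935.143 = 160.024 ms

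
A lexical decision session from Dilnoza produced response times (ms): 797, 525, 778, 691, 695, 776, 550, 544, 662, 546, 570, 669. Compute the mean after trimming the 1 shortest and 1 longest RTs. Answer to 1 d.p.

648.1 ms

Sorted: 525, 544, 546, 550, 570, 662, 669, 691, 695, 776, 778, 797
Drop lowest 1 (525) and highest 1 (797)
Remaining (n=10): Σ = 6481, mean = 6481/10 = 648.100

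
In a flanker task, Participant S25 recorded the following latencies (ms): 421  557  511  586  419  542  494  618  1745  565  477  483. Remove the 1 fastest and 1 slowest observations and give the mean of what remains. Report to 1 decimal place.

Sorted: 419, 421, 477, 483, 494, 511, 542, 557, 565, 586, 618, 1745
Drop lowest 1 (419) and highest 1 (1745)
Remaining (n=10): Σ = 5254, mean = 5254/10 = 525.400

525.4 ms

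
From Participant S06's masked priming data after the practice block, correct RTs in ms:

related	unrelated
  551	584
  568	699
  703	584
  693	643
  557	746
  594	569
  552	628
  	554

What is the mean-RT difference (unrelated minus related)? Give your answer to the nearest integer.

M(related) = 4218/7 = 602.571
M(unrelated) = 5007/8 = 625.875
Difference = 625.875 − 602.571 = 23.304 ms

23 ms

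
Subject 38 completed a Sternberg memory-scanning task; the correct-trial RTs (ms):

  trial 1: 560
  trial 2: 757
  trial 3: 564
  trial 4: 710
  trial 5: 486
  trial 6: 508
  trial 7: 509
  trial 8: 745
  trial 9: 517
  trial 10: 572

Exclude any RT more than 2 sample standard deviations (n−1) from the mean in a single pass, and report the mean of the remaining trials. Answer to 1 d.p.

n = 10, ΣRT = 5928, M = 592.800
Σ(x−M)² = 97565.60; s = √(97565.60/9) = 104.118
Cutoffs: 592.800 ± 2·104.118 → [384.6, 801.0]
No RTs fall outside the cutoffs; all 10 retained. Mean = 5928/10 = 592.800

592.8 ms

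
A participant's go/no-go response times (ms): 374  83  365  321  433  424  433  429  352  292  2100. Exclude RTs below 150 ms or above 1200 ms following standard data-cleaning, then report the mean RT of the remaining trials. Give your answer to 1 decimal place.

Excluded: 83, 2100
Retained (n=9): Σ = 3423
Mean = 3423/9 = 380.3333

380.3 ms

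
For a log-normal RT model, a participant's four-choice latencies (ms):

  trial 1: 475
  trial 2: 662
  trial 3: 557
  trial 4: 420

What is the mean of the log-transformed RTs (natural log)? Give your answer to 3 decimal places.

ln(RT): 6.1633, 6.4953, 6.3226, 6.0403
Σ ln(RT) = 25.0214
Mean = 25.0214/4 = 6.25535

6.255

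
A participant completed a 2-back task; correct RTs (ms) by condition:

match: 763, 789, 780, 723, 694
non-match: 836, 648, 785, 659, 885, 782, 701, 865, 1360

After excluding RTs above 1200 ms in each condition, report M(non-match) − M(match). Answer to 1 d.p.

20.3 ms

non-match: exclude 1360
M(match) = 3749/5 = 749.800
M(non-match) = 6161/8 = 770.125
Difference = 770.125 − 749.800 = 20.325 ms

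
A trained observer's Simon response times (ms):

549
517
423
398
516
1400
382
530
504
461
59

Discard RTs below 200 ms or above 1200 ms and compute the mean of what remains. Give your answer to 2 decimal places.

475.56 ms

Excluded: 59, 1400
Retained (n=9): Σ = 4280
Mean = 4280/9 = 475.5556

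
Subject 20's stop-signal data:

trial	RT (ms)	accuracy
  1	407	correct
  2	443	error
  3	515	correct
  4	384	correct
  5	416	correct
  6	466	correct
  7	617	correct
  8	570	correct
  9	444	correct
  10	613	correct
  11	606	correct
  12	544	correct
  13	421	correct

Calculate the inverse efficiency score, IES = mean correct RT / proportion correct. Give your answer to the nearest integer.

542 ms

Correct trials (n=12): 407, 515, 384, 416, 466, 617, 570, 444, 613, 606, 544, 421
Mean correct RT = 6003/12 = 500.2500 ms
Proportion correct = 12/13
IES = 500.2500 / (12/13) = 541.938 ms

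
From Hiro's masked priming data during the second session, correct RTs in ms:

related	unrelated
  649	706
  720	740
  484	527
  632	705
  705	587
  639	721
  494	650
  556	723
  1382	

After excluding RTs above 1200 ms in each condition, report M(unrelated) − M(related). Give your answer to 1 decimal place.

related: exclude 1382
M(related) = 4879/8 = 609.875
M(unrelated) = 5359/8 = 669.875
Difference = 669.875 − 609.875 = 60.000 ms

60.0 ms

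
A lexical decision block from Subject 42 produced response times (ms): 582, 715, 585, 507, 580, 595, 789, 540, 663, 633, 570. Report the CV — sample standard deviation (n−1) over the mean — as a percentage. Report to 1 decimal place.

n = 11, Σ = 6759, M = 614.4545
Σ(x−M)² = 65828.727; s = √(65828.727/10) = 81.1349
CV = 81.1349 / 614.4545 = 0.13204 = 13.204%

13.2%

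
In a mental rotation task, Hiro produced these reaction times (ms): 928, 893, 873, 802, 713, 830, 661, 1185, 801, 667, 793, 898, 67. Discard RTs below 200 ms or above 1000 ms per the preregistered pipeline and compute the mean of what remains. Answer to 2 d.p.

805.36 ms

Excluded: 67, 1185
Retained (n=11): Σ = 8859
Mean = 8859/11 = 805.3636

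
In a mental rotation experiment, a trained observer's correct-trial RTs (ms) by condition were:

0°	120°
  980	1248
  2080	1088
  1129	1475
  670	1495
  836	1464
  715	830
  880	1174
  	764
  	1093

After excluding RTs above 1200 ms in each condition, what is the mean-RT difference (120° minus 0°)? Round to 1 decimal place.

121.5 ms

0°: exclude 2080
120°: exclude 1248, 1475, 1495, 1464
M(0°) = 5210/6 = 868.333
M(120°) = 4949/5 = 989.800
Difference = 989.800 − 868.333 = 121.467 ms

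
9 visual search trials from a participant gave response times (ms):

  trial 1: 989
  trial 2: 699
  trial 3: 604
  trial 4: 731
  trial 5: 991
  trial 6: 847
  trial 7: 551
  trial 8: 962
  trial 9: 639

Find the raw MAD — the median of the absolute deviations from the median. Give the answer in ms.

127 ms

Sorted: 551, 604, 639, 699, 731, 847, 962, 989, 991 → median = 731
|x − 731|: 258, 32, 127, 0, 260, 116, 180, 231, 92
Sorted deviations: 0, 32, 92, 116, 127, 180, 231, 258, 260 → MAD = 127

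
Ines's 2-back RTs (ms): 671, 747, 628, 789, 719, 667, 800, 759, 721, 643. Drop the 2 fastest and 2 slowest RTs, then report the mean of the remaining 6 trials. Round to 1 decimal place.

714.0 ms

Sorted: 628, 643, 667, 671, 719, 721, 747, 759, 789, 800
Drop lowest 2 (628, 643) and highest 2 (789, 800)
Remaining (n=6): Σ = 4284, mean = 4284/6 = 714.000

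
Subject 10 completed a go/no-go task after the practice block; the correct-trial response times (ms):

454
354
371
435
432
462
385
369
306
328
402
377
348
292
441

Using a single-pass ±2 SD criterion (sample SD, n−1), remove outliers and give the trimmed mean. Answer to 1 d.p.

383.7 ms

n = 15, ΣRT = 5756, M = 383.733
Σ(x−M)² = 39784.93; s = √(39784.93/14) = 53.308
Cutoffs: 383.733 ± 2·53.308 → [277.1, 490.4]
No RTs fall outside the cutoffs; all 15 retained. Mean = 5756/15 = 383.733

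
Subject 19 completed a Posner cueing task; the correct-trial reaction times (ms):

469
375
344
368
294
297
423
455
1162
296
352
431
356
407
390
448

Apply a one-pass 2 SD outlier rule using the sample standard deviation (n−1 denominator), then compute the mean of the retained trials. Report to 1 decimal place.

380.3 ms

n = 16, ΣRT = 6867, M = 429.188
Σ(x−M)² = 620428.44; s = √(620428.44/15) = 203.376
Cutoffs: 429.188 ± 2·203.376 → [22.4, 835.9]
Outside: 1162 → excluded.
Retained (n=15): Σ = 5705, mean = 5705/15 = 380.333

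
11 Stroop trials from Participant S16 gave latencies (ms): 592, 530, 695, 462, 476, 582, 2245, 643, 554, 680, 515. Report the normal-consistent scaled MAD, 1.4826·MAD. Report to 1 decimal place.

99.3 ms

Sorted: 462, 476, 515, 530, 554, 582, 592, 643, 680, 695, 2245 → median = 582
|x − 582| sorted: 0, 10, 28, 52, 61, 67, 98, 106, 113, 120, 1663 → MAD = 67
Robust SD ≈ 1.4826 × 67 = 99.334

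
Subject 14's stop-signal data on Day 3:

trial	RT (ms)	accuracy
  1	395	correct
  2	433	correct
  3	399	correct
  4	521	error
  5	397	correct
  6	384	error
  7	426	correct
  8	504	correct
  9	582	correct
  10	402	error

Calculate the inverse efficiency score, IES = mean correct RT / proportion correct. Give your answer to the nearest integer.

Correct trials (n=7): 395, 433, 399, 397, 426, 504, 582
Mean correct RT = 3136/7 = 448.0000 ms
Proportion correct = 7/10
IES = 448.0000 / (7/10) = 640.000 ms

640 ms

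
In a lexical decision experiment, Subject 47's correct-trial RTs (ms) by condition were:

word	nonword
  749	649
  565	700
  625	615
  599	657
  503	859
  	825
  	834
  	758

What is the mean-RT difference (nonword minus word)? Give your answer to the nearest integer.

129 ms

M(word) = 3041/5 = 608.200
M(nonword) = 5897/8 = 737.125
Difference = 737.125 − 608.200 = 128.925 ms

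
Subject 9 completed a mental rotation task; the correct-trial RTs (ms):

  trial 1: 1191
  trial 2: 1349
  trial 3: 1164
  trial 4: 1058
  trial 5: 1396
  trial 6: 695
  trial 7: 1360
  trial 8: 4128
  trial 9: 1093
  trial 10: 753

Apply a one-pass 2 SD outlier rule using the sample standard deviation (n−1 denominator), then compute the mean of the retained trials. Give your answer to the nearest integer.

n = 10, ΣRT = 14187, M = 1418.700
Σ(x−M)² = 8668928.10; s = √(8668928.10/9) = 981.435
Cutoffs: 1418.700 ± 2·981.435 → [-544.2, 3381.6]
Outside: 4128 → excluded.
Retained (n=9): Σ = 10059, mean = 10059/9 = 1117.667

1118 ms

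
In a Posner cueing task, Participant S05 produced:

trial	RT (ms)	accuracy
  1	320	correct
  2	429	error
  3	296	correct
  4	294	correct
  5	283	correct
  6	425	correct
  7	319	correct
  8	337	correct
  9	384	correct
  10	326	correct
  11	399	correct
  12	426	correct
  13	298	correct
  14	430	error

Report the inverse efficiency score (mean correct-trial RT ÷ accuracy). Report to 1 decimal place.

Correct trials (n=12): 320, 296, 294, 283, 425, 319, 337, 384, 326, 399, 426, 298
Mean correct RT = 4107/12 = 342.2500 ms
Proportion correct = 12/14
IES = 342.2500 / (12/14) = 399.292 ms

399.3 ms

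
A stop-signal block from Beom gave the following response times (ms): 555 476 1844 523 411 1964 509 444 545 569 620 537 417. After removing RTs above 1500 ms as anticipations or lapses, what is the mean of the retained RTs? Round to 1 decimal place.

Excluded: 1844, 1964
Retained (n=11): Σ = 5606
Mean = 5606/11 = 509.6364

509.6 ms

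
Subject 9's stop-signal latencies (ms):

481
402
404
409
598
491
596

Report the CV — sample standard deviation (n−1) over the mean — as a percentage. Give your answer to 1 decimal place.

17.8%

n = 7, Σ = 3381, M = 483.0000
Σ(x−M)² = 44340.000; s = √(44340.000/6) = 85.9651
CV = 85.9651 / 483.0000 = 0.17798 = 17.798%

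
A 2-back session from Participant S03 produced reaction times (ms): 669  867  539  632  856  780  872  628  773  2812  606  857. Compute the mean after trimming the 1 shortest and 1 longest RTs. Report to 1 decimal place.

Sorted: 539, 606, 628, 632, 669, 773, 780, 856, 857, 867, 872, 2812
Drop lowest 1 (539) and highest 1 (2812)
Remaining (n=10): Σ = 7540, mean = 7540/10 = 754.000

754.0 ms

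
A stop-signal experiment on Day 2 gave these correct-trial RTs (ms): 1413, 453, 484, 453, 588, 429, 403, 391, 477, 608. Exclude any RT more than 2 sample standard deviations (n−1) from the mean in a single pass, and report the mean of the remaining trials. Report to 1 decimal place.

n = 10, ΣRT = 5699, M = 569.900
Σ(x−M)² = 835650.90; s = √(835650.90/9) = 304.713
Cutoffs: 569.900 ± 2·304.713 → [-39.5, 1179.3]
Outside: 1413 → excluded.
Retained (n=9): Σ = 4286, mean = 4286/9 = 476.222

476.2 ms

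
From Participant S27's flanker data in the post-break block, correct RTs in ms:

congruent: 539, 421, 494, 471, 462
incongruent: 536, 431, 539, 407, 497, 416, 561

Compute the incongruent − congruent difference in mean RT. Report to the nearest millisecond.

M(congruent) = 2387/5 = 477.400
M(incongruent) = 3387/7 = 483.857
Difference = 483.857 − 477.400 = 6.457 ms

6 ms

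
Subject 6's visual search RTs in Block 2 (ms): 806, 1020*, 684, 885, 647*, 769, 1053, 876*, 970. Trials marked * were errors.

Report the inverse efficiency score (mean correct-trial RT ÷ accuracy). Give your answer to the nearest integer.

1292 ms

Correct trials (n=6): 806, 684, 885, 769, 1053, 970
Mean correct RT = 5167/6 = 861.1667 ms
Proportion correct = 6/9
IES = 861.1667 / (6/9) = 1291.750 ms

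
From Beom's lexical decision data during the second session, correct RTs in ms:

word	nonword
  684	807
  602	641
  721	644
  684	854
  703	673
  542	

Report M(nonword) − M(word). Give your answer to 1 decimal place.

M(word) = 3936/6 = 656.000
M(nonword) = 3619/5 = 723.800
Difference = 723.800 − 656.000 = 67.800 ms

67.8 ms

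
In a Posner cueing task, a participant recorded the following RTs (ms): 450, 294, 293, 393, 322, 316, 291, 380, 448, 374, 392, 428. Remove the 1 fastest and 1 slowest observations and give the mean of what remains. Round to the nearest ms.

364 ms

Sorted: 291, 293, 294, 316, 322, 374, 380, 392, 393, 428, 448, 450
Drop lowest 1 (291) and highest 1 (450)
Remaining (n=10): Σ = 3640, mean = 3640/10 = 364.000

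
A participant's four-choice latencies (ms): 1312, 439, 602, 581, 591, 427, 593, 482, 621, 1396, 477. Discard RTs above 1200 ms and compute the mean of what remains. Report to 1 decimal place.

534.8 ms

Excluded: 1312, 1396
Retained (n=9): Σ = 4813
Mean = 4813/9 = 534.7778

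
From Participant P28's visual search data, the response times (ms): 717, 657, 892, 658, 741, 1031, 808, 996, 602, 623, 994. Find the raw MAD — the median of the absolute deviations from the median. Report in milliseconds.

Sorted: 602, 623, 657, 658, 717, 741, 808, 892, 994, 996, 1031 → median = 741
|x − 741|: 24, 84, 151, 83, 0, 290, 67, 255, 139, 118, 253
Sorted deviations: 0, 24, 67, 83, 84, 118, 139, 151, 253, 255, 290 → MAD = 118

118 ms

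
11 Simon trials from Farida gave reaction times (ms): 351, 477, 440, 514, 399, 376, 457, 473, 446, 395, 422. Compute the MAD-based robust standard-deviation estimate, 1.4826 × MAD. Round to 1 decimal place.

54.9 ms

Sorted: 351, 376, 395, 399, 422, 440, 446, 457, 473, 477, 514 → median = 440
|x − 440| sorted: 0, 6, 17, 18, 33, 37, 41, 45, 64, 74, 89 → MAD = 37
Robust SD ≈ 1.4826 × 37 = 54.856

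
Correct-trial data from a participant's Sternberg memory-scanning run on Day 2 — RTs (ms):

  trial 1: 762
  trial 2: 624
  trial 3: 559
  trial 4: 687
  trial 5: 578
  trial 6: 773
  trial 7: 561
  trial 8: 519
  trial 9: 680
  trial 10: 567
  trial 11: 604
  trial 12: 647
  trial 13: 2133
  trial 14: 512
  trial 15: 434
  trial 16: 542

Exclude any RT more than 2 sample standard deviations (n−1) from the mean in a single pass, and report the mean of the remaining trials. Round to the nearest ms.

603 ms

n = 16, ΣRT = 11182, M = 698.875
Σ(x−M)² = 2316611.75; s = √(2316611.75/15) = 392.990
Cutoffs: 698.875 ± 2·392.990 → [-87.1, 1484.9]
Outside: 2133 → excluded.
Retained (n=15): Σ = 9049, mean = 9049/15 = 603.267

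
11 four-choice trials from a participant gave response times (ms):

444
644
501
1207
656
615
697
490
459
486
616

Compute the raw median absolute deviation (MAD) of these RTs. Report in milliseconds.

114 ms

Sorted: 444, 459, 486, 490, 501, 615, 616, 644, 656, 697, 1207 → median = 615
|x − 615|: 171, 29, 114, 592, 41, 0, 82, 125, 156, 129, 1
Sorted deviations: 0, 1, 29, 41, 82, 114, 125, 129, 156, 171, 592 → MAD = 114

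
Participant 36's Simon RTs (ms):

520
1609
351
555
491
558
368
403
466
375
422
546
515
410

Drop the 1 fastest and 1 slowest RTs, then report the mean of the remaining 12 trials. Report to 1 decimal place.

469.1 ms

Sorted: 351, 368, 375, 403, 410, 422, 466, 491, 515, 520, 546, 555, 558, 1609
Drop lowest 1 (351) and highest 1 (1609)
Remaining (n=12): Σ = 5629, mean = 5629/12 = 469.083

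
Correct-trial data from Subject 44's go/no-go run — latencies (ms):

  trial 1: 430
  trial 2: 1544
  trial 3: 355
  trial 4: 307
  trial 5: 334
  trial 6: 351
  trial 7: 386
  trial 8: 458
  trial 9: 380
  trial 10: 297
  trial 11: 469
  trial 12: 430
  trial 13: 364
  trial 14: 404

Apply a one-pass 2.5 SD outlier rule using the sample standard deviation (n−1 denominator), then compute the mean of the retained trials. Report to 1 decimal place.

381.9 ms

n = 14, ΣRT = 6509, M = 464.929
Σ(x−M)² = 1289588.93; s = √(1289588.93/13) = 314.959
Cutoffs: 464.929 ± 2.5·314.959 → [-322.5, 1252.3]
Outside: 1544 → excluded.
Retained (n=13): Σ = 4965, mean = 4965/13 = 381.923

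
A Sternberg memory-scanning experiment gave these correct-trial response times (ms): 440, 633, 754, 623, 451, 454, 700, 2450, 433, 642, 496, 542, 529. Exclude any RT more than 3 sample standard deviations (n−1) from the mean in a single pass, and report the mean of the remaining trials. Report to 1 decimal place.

558.1 ms

n = 13, ΣRT = 9147, M = 703.615
Σ(x−M)² = 3436255.08; s = √(3436255.08/12) = 535.121
Cutoffs: 703.615 ± 3·535.121 → [-901.7, 2309.0]
Outside: 2450 → excluded.
Retained (n=12): Σ = 6697, mean = 6697/12 = 558.083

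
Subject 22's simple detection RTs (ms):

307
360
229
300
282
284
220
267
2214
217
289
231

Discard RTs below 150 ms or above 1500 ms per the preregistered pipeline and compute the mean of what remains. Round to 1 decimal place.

Excluded: 2214
Retained (n=11): Σ = 2986
Mean = 2986/11 = 271.4545

271.5 ms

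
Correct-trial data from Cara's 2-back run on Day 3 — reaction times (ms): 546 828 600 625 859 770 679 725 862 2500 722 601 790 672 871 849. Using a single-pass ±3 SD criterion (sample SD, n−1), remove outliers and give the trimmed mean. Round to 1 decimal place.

n = 16, ΣRT = 13499, M = 843.688
Σ(x−M)² = 3093489.44; s = √(3093489.44/15) = 454.128
Cutoffs: 843.688 ± 3·454.128 → [-518.7, 2206.1]
Outside: 2500 → excluded.
Retained (n=15): Σ = 10999, mean = 10999/15 = 733.267

733.3 ms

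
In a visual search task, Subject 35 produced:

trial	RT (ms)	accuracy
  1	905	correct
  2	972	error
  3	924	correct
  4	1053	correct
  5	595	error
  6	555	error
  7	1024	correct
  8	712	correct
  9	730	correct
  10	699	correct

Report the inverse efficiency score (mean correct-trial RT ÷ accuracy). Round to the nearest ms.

Correct trials (n=7): 905, 924, 1053, 1024, 712, 730, 699
Mean correct RT = 6047/7 = 863.8571 ms
Proportion correct = 7/10
IES = 863.8571 / (7/10) = 1234.082 ms

1234 ms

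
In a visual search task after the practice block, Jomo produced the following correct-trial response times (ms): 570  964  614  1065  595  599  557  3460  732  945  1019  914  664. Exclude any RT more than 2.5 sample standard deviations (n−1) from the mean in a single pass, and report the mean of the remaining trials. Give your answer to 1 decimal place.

769.8 ms

n = 13, ΣRT = 12698, M = 976.769
Σ(x−M)² = 7100578.31; s = √(7100578.31/12) = 769.230
Cutoffs: 976.769 ± 2.5·769.230 → [-946.3, 2899.8]
Outside: 3460 → excluded.
Retained (n=12): Σ = 9238, mean = 9238/12 = 769.833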